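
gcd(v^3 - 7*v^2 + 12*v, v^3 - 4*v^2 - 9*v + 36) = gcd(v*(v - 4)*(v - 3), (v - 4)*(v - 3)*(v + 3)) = v^2 - 7*v + 12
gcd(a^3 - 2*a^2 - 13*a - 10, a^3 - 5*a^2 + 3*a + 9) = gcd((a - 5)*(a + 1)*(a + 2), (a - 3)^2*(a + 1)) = a + 1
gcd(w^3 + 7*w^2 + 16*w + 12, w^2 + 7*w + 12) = w + 3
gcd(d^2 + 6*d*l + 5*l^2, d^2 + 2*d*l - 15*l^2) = d + 5*l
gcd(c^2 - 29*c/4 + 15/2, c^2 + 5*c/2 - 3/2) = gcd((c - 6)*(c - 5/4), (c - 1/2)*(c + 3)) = 1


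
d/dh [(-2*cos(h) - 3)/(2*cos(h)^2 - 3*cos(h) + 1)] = (-4*cos(h)^2 - 12*cos(h) + 11)*sin(h)/((cos(h) - 1)^2*(2*cos(h) - 1)^2)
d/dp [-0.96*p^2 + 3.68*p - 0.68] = 3.68 - 1.92*p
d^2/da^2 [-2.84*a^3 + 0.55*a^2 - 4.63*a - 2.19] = 1.1 - 17.04*a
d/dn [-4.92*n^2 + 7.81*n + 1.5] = 7.81 - 9.84*n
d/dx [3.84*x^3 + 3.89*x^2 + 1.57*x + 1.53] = 11.52*x^2 + 7.78*x + 1.57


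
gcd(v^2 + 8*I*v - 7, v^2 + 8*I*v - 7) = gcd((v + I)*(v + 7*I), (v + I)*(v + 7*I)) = v^2 + 8*I*v - 7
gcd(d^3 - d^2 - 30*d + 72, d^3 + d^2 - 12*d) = d - 3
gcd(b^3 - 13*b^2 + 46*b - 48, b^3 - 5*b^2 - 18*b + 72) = b - 3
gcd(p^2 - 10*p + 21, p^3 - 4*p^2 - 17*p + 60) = p - 3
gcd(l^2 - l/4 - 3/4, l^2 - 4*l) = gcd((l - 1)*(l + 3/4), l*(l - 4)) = 1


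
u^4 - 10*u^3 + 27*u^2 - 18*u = u*(u - 6)*(u - 3)*(u - 1)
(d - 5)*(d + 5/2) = d^2 - 5*d/2 - 25/2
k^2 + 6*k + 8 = (k + 2)*(k + 4)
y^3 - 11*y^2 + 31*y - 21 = (y - 7)*(y - 3)*(y - 1)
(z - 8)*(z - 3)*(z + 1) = z^3 - 10*z^2 + 13*z + 24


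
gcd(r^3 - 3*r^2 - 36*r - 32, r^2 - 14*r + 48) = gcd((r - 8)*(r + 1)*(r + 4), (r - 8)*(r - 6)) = r - 8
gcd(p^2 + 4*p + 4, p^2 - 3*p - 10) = p + 2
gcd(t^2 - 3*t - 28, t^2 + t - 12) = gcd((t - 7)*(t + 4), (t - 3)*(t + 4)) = t + 4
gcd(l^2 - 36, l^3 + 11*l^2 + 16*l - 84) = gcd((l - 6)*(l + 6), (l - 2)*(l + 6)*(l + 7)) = l + 6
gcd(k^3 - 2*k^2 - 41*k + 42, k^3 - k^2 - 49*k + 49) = k^2 - 8*k + 7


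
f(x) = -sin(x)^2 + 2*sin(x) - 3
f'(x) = -2*sin(x)*cos(x) + 2*cos(x)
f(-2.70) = -4.04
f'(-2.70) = -2.58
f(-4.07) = -2.04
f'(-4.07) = -0.24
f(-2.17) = -5.33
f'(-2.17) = -2.06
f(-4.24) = -2.01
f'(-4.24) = -0.10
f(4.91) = -5.92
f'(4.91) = 0.78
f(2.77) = -2.41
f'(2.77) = -1.19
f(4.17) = -5.45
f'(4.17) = -1.92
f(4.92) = -5.91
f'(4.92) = 0.82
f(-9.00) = -3.99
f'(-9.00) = -2.57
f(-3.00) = -3.30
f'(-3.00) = -2.26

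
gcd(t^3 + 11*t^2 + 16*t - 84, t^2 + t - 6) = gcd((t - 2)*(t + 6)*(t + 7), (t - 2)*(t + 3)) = t - 2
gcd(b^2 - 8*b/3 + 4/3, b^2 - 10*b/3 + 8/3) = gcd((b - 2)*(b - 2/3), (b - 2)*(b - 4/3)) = b - 2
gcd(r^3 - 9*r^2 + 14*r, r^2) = r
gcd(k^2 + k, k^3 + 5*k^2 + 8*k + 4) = k + 1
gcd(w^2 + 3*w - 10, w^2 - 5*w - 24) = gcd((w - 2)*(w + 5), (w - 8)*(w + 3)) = 1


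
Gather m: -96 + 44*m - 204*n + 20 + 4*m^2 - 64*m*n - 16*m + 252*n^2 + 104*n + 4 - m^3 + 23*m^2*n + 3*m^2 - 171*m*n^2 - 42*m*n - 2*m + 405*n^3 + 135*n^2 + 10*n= -m^3 + m^2*(23*n + 7) + m*(-171*n^2 - 106*n + 26) + 405*n^3 + 387*n^2 - 90*n - 72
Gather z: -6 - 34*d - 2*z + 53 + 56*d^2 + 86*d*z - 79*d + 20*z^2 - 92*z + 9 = 56*d^2 - 113*d + 20*z^2 + z*(86*d - 94) + 56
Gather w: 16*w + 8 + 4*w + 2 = 20*w + 10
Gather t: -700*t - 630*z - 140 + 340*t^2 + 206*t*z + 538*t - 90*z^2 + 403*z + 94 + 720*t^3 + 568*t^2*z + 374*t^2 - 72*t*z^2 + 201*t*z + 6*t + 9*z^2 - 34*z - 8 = 720*t^3 + t^2*(568*z + 714) + t*(-72*z^2 + 407*z - 156) - 81*z^2 - 261*z - 54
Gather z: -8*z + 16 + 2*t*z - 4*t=-4*t + z*(2*t - 8) + 16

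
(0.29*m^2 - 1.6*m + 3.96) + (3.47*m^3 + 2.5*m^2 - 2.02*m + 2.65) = 3.47*m^3 + 2.79*m^2 - 3.62*m + 6.61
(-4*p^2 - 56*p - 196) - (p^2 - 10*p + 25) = -5*p^2 - 46*p - 221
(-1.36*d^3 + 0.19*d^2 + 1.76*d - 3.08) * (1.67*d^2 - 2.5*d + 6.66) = -2.2712*d^5 + 3.7173*d^4 - 6.5934*d^3 - 8.2782*d^2 + 19.4216*d - 20.5128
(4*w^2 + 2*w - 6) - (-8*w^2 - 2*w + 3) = 12*w^2 + 4*w - 9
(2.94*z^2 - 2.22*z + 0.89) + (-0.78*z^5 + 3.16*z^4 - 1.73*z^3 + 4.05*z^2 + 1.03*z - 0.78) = -0.78*z^5 + 3.16*z^4 - 1.73*z^3 + 6.99*z^2 - 1.19*z + 0.11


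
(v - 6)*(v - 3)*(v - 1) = v^3 - 10*v^2 + 27*v - 18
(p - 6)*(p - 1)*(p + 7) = p^3 - 43*p + 42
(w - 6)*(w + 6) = w^2 - 36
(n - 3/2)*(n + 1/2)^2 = n^3 - n^2/2 - 5*n/4 - 3/8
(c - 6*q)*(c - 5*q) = c^2 - 11*c*q + 30*q^2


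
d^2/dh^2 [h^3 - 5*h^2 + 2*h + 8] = 6*h - 10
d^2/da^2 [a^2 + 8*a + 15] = 2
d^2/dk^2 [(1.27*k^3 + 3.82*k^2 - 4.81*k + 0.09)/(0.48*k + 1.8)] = (0.585216*k^3 + 6.58368*k^2 + 24.6888*k + 33.106752)/(0.110592*k^3 + 1.24416*k^2 + 4.6656*k + 5.832)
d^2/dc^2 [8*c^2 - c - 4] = 16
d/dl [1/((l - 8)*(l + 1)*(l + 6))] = (-(l - 8)*(l + 1) - (l - 8)*(l + 6) - (l + 1)*(l + 6))/((l - 8)^2*(l + 1)^2*(l + 6)^2)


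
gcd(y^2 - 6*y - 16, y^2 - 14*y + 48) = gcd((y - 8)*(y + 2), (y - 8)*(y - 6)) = y - 8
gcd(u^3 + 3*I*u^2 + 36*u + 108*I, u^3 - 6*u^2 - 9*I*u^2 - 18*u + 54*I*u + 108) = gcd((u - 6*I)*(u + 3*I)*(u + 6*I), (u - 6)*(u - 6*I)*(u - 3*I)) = u - 6*I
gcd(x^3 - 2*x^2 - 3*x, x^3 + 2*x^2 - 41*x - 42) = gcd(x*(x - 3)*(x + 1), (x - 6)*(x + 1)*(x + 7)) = x + 1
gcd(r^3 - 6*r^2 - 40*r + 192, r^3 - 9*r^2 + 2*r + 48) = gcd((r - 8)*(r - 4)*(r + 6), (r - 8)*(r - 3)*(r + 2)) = r - 8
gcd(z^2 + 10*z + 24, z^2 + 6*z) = z + 6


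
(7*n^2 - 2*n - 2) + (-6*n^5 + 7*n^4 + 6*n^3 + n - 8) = -6*n^5 + 7*n^4 + 6*n^3 + 7*n^2 - n - 10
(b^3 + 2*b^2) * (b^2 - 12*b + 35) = b^5 - 10*b^4 + 11*b^3 + 70*b^2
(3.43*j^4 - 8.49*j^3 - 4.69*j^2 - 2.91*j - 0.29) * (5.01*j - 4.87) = 17.1843*j^5 - 59.239*j^4 + 17.8494*j^3 + 8.2612*j^2 + 12.7188*j + 1.4123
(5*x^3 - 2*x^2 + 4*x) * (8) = 40*x^3 - 16*x^2 + 32*x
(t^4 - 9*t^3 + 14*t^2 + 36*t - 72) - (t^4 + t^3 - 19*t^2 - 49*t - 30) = -10*t^3 + 33*t^2 + 85*t - 42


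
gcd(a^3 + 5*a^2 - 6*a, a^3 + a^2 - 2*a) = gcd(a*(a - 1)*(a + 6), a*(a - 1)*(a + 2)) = a^2 - a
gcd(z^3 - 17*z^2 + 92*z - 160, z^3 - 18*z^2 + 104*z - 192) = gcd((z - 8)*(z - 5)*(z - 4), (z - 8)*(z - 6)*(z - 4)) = z^2 - 12*z + 32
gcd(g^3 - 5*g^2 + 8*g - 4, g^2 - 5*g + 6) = g - 2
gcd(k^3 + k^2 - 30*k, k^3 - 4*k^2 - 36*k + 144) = k + 6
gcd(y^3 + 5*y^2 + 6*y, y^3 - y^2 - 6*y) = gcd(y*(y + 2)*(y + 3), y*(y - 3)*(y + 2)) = y^2 + 2*y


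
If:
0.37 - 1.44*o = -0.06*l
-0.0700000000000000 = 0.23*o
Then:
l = -13.47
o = -0.30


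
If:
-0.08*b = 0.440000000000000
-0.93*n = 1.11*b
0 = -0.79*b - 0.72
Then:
No Solution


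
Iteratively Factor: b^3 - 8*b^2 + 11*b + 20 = (b - 5)*(b^2 - 3*b - 4) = (b - 5)*(b + 1)*(b - 4)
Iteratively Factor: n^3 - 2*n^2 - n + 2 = (n - 2)*(n^2 - 1) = (n - 2)*(n - 1)*(n + 1)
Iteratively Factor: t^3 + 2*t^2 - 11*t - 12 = (t + 1)*(t^2 + t - 12) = (t + 1)*(t + 4)*(t - 3)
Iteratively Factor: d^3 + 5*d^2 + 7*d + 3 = (d + 3)*(d^2 + 2*d + 1) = (d + 1)*(d + 3)*(d + 1)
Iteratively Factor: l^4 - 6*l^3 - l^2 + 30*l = (l - 3)*(l^3 - 3*l^2 - 10*l) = (l - 3)*(l + 2)*(l^2 - 5*l) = (l - 5)*(l - 3)*(l + 2)*(l)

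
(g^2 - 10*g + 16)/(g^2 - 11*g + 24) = (g - 2)/(g - 3)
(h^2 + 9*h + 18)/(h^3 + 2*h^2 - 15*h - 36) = (h + 6)/(h^2 - h - 12)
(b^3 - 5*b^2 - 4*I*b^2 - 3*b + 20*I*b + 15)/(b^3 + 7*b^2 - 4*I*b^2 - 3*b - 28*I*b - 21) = (b - 5)/(b + 7)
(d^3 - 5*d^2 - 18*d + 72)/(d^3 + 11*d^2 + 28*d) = (d^2 - 9*d + 18)/(d*(d + 7))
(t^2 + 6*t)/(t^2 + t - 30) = t/(t - 5)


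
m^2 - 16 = (m - 4)*(m + 4)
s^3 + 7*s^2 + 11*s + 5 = (s + 1)^2*(s + 5)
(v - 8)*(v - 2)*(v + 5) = v^3 - 5*v^2 - 34*v + 80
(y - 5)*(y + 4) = y^2 - y - 20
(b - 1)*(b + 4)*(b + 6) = b^3 + 9*b^2 + 14*b - 24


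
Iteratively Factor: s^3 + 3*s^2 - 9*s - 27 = (s + 3)*(s^2 - 9) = (s - 3)*(s + 3)*(s + 3)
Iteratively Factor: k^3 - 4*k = (k + 2)*(k^2 - 2*k) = (k - 2)*(k + 2)*(k)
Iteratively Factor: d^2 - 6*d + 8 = (d - 2)*(d - 4)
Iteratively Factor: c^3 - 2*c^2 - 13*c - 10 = (c - 5)*(c^2 + 3*c + 2) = (c - 5)*(c + 2)*(c + 1)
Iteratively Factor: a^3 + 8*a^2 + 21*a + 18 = (a + 3)*(a^2 + 5*a + 6) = (a + 3)^2*(a + 2)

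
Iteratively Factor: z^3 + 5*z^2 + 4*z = (z)*(z^2 + 5*z + 4) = z*(z + 4)*(z + 1)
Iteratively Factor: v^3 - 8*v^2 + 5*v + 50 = (v - 5)*(v^2 - 3*v - 10) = (v - 5)^2*(v + 2)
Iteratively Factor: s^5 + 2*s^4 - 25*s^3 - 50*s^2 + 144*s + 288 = (s + 3)*(s^4 - s^3 - 22*s^2 + 16*s + 96) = (s - 3)*(s + 3)*(s^3 + 2*s^2 - 16*s - 32) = (s - 4)*(s - 3)*(s + 3)*(s^2 + 6*s + 8) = (s - 4)*(s - 3)*(s + 3)*(s + 4)*(s + 2)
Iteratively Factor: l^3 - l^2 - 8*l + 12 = (l + 3)*(l^2 - 4*l + 4) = (l - 2)*(l + 3)*(l - 2)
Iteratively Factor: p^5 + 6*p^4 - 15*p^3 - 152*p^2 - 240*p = (p + 4)*(p^4 + 2*p^3 - 23*p^2 - 60*p) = (p + 3)*(p + 4)*(p^3 - p^2 - 20*p) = (p + 3)*(p + 4)^2*(p^2 - 5*p) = p*(p + 3)*(p + 4)^2*(p - 5)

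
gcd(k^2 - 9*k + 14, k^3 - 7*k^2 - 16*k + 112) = k - 7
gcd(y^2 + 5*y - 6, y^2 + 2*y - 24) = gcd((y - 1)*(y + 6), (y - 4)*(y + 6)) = y + 6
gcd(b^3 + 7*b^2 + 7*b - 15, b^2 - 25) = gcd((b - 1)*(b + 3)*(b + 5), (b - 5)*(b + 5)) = b + 5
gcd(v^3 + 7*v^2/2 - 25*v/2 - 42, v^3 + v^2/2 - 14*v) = v^2 + v/2 - 14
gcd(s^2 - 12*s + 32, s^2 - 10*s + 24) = s - 4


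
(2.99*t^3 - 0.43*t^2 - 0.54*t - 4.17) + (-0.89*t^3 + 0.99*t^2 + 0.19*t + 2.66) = 2.1*t^3 + 0.56*t^2 - 0.35*t - 1.51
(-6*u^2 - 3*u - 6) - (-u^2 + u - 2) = -5*u^2 - 4*u - 4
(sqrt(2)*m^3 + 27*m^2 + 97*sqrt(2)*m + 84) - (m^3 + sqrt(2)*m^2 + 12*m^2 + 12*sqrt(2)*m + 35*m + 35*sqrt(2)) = -m^3 + sqrt(2)*m^3 - sqrt(2)*m^2 + 15*m^2 - 35*m + 85*sqrt(2)*m - 35*sqrt(2) + 84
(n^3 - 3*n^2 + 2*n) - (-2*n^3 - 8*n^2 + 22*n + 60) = 3*n^3 + 5*n^2 - 20*n - 60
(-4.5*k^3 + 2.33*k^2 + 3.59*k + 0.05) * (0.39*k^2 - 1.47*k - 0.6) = -1.755*k^5 + 7.5237*k^4 + 0.674999999999999*k^3 - 6.6558*k^2 - 2.2275*k - 0.03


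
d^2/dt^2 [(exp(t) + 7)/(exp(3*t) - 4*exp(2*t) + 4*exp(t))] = (4*exp(3*t) + 67*exp(2*t) - 56*exp(t) + 28)*exp(-t)/(exp(4*t) - 8*exp(3*t) + 24*exp(2*t) - 32*exp(t) + 16)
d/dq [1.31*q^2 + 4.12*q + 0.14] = 2.62*q + 4.12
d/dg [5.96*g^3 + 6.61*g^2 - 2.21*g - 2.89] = 17.88*g^2 + 13.22*g - 2.21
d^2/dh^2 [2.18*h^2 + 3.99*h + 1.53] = 4.36000000000000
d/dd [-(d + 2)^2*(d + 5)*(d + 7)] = -4*d^3 - 48*d^2 - 174*d - 188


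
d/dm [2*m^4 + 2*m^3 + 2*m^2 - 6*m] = 8*m^3 + 6*m^2 + 4*m - 6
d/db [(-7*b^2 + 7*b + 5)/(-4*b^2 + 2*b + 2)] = (7*b^2 + 6*b + 2)/(2*(4*b^4 - 4*b^3 - 3*b^2 + 2*b + 1))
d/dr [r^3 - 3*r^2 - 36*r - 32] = 3*r^2 - 6*r - 36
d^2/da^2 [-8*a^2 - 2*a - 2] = -16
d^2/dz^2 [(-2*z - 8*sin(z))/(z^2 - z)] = 4*(2*z^2*(z - 1)^2*sin(z) + z*(z - 1)*(z + (2*z - 1)*(4*cos(z) + 1) + 4*sin(z)) - (z + 4*sin(z))*(2*z - 1)^2)/(z^3*(z - 1)^3)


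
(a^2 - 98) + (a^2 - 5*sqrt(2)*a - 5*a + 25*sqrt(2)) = 2*a^2 - 5*sqrt(2)*a - 5*a - 98 + 25*sqrt(2)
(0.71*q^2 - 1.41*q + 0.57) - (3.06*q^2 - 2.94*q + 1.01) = -2.35*q^2 + 1.53*q - 0.44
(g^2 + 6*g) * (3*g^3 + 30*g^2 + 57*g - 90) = 3*g^5 + 48*g^4 + 237*g^3 + 252*g^2 - 540*g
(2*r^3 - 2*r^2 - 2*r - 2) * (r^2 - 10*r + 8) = 2*r^5 - 22*r^4 + 34*r^3 + 2*r^2 + 4*r - 16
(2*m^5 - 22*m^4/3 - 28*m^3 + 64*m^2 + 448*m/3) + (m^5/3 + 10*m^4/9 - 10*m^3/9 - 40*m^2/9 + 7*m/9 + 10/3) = 7*m^5/3 - 56*m^4/9 - 262*m^3/9 + 536*m^2/9 + 1351*m/9 + 10/3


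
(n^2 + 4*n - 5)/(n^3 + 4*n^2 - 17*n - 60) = (n - 1)/(n^2 - n - 12)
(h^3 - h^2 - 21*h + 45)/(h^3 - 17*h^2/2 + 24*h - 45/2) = 2*(h + 5)/(2*h - 5)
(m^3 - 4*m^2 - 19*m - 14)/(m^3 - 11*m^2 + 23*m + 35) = (m + 2)/(m - 5)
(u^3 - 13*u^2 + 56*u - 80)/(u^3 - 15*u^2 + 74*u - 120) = (u - 4)/(u - 6)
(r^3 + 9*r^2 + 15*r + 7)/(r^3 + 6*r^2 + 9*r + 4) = (r + 7)/(r + 4)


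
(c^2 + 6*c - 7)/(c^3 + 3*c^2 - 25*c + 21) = 1/(c - 3)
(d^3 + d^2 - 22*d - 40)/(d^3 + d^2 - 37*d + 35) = (d^2 + 6*d + 8)/(d^2 + 6*d - 7)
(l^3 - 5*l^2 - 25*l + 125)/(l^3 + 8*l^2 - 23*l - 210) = (l^2 - 25)/(l^2 + 13*l + 42)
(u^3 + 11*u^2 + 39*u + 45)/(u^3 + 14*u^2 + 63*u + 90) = (u + 3)/(u + 6)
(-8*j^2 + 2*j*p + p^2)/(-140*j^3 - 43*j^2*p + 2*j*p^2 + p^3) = (-2*j + p)/(-35*j^2 - 2*j*p + p^2)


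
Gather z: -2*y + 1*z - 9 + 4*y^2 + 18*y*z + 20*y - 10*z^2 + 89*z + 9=4*y^2 + 18*y - 10*z^2 + z*(18*y + 90)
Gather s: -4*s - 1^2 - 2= -4*s - 3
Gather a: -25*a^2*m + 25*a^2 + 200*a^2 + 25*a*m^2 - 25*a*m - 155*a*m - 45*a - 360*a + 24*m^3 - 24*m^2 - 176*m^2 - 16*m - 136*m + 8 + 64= a^2*(225 - 25*m) + a*(25*m^2 - 180*m - 405) + 24*m^3 - 200*m^2 - 152*m + 72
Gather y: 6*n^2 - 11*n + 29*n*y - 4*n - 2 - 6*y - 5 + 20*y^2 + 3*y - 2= 6*n^2 - 15*n + 20*y^2 + y*(29*n - 3) - 9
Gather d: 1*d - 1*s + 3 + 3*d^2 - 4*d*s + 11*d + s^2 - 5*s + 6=3*d^2 + d*(12 - 4*s) + s^2 - 6*s + 9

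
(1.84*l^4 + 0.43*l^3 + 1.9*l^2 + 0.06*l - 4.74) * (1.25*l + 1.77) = 2.3*l^5 + 3.7943*l^4 + 3.1361*l^3 + 3.438*l^2 - 5.8188*l - 8.3898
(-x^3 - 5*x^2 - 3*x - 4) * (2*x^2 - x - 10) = -2*x^5 - 9*x^4 + 9*x^3 + 45*x^2 + 34*x + 40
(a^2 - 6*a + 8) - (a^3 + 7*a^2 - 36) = -a^3 - 6*a^2 - 6*a + 44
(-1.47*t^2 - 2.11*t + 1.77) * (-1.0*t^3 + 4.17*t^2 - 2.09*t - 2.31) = 1.47*t^5 - 4.0199*t^4 - 7.4964*t^3 + 15.1865*t^2 + 1.1748*t - 4.0887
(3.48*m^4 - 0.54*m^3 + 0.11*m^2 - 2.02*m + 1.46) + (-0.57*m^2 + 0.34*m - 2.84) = 3.48*m^4 - 0.54*m^3 - 0.46*m^2 - 1.68*m - 1.38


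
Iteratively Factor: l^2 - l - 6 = (l + 2)*(l - 3)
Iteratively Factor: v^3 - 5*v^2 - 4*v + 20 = (v - 5)*(v^2 - 4) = (v - 5)*(v - 2)*(v + 2)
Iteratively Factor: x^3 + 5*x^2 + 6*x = (x + 2)*(x^2 + 3*x) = x*(x + 2)*(x + 3)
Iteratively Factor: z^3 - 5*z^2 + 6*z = (z)*(z^2 - 5*z + 6) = z*(z - 2)*(z - 3)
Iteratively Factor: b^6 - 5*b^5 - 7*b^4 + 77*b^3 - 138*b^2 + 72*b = (b)*(b^5 - 5*b^4 - 7*b^3 + 77*b^2 - 138*b + 72) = b*(b + 4)*(b^4 - 9*b^3 + 29*b^2 - 39*b + 18) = b*(b - 2)*(b + 4)*(b^3 - 7*b^2 + 15*b - 9) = b*(b - 3)*(b - 2)*(b + 4)*(b^2 - 4*b + 3) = b*(b - 3)*(b - 2)*(b - 1)*(b + 4)*(b - 3)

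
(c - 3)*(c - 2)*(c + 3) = c^3 - 2*c^2 - 9*c + 18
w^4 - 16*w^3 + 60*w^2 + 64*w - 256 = (w - 8)^2*(w - 2)*(w + 2)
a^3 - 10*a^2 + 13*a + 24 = (a - 8)*(a - 3)*(a + 1)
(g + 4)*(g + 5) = g^2 + 9*g + 20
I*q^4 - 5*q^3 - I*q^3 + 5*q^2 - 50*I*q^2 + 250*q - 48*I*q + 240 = (q - 8)*(q + 6)*(q + 5*I)*(I*q + I)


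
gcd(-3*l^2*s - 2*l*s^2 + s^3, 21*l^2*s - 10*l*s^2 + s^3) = -3*l*s + s^2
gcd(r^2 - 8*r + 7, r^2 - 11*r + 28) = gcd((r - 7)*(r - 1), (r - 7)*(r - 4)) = r - 7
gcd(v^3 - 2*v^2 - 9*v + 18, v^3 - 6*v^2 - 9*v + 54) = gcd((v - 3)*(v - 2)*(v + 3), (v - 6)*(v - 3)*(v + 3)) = v^2 - 9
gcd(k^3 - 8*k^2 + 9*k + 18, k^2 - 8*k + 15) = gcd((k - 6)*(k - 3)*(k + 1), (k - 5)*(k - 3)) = k - 3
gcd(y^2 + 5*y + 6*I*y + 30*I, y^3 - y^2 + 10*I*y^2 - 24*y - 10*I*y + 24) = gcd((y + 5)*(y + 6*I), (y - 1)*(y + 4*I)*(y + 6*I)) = y + 6*I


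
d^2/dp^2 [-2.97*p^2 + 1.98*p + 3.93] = -5.94000000000000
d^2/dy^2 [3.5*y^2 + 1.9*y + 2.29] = 7.00000000000000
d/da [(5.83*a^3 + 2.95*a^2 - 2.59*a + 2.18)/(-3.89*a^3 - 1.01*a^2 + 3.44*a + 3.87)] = (5.5872*a^4 + 19.9602*a^3 + 100.659*a^2 + 27.2366*a - 17.5225)/(15.1321*a^6 + 7.8578*a^5 - 25.7431*a^4 - 37.0574*a^3 + 4.0162*a^2 + 26.6256*a + 14.9769)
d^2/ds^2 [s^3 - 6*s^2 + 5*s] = 6*s - 12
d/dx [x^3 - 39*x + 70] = 3*x^2 - 39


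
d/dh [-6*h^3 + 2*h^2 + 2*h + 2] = -18*h^2 + 4*h + 2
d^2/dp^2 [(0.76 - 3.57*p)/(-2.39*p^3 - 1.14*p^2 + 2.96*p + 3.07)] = (122.353182*p^5 + 6.26658*p^4 + 26.659224*p^3 + 340.66302*p^2 + 56.894892*p - 83.519936)/(13.651919*p^9 + 19.535382*p^8 - 41.405316*p^7 - 99.515793*p^6 + 1.09309200000001*p^5 + 148.305804*p^4 + 103.798645*p^3 - 48.461178*p^2 - 83.693112*p - 28.934443)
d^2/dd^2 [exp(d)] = exp(d)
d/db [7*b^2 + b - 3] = 14*b + 1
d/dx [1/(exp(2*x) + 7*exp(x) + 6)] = (-2*exp(x) - 7)*exp(x)/(exp(2*x) + 7*exp(x) + 6)^2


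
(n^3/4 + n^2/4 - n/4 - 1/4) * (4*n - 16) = n^4 - 3*n^3 - 5*n^2 + 3*n + 4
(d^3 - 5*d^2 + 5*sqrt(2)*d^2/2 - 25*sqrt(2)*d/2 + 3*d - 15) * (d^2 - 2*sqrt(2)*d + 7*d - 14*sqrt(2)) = d^5 + sqrt(2)*d^4/2 + 2*d^4 - 42*d^3 + sqrt(2)*d^3 - 47*sqrt(2)*d^2/2 - 14*d^2 - 12*sqrt(2)*d + 245*d + 210*sqrt(2)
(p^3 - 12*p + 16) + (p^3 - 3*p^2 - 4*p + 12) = 2*p^3 - 3*p^2 - 16*p + 28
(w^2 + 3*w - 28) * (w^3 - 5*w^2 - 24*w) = w^5 - 2*w^4 - 67*w^3 + 68*w^2 + 672*w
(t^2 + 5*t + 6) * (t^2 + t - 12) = t^4 + 6*t^3 - t^2 - 54*t - 72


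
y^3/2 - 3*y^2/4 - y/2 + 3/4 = (y/2 + 1/2)*(y - 3/2)*(y - 1)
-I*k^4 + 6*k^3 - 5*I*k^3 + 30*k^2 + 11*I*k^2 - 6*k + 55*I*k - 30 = (k + 5)*(k + 2*I)*(k + 3*I)*(-I*k + 1)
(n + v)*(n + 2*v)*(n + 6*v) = n^3 + 9*n^2*v + 20*n*v^2 + 12*v^3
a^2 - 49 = (a - 7)*(a + 7)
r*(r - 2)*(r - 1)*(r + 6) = r^4 + 3*r^3 - 16*r^2 + 12*r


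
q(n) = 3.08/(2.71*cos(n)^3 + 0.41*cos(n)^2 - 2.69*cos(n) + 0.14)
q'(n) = 3.08*(8.13*sin(n)*cos(n)^2 + 0.82*sin(n)*cos(n) - 2.69*sin(n))/(2.71*cos(n)^3 + 0.41*cos(n)^2 - 2.69*cos(n) + 0.14)^2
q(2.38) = 2.42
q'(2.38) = 1.28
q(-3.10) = 5.77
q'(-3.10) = -2.07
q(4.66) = 10.94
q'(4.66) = 105.14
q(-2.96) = 5.10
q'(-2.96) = -6.66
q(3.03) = 5.52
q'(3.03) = 4.98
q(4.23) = 2.55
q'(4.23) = 2.48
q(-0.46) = 361.49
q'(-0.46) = -86123.50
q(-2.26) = 2.33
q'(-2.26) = -0.10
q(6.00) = 9.22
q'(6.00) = -43.13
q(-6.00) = 9.22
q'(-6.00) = 43.13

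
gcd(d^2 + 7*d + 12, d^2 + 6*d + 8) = d + 4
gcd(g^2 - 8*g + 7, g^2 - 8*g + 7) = g^2 - 8*g + 7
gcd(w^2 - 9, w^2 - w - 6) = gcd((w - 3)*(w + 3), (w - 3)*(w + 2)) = w - 3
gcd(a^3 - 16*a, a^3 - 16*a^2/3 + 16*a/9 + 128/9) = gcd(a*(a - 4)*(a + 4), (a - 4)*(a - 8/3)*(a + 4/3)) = a - 4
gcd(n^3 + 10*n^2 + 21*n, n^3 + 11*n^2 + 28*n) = n^2 + 7*n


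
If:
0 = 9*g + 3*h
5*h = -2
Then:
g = 2/15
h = -2/5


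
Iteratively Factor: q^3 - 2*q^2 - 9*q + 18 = (q - 2)*(q^2 - 9) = (q - 3)*(q - 2)*(q + 3)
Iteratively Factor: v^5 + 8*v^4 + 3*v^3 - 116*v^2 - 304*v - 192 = (v + 1)*(v^4 + 7*v^3 - 4*v^2 - 112*v - 192) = (v + 1)*(v + 3)*(v^3 + 4*v^2 - 16*v - 64) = (v - 4)*(v + 1)*(v + 3)*(v^2 + 8*v + 16) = (v - 4)*(v + 1)*(v + 3)*(v + 4)*(v + 4)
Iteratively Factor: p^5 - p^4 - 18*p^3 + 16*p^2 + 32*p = (p - 2)*(p^4 + p^3 - 16*p^2 - 16*p) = (p - 2)*(p + 1)*(p^3 - 16*p) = p*(p - 2)*(p + 1)*(p^2 - 16) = p*(p - 4)*(p - 2)*(p + 1)*(p + 4)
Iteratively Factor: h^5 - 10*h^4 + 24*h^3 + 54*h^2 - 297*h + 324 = (h - 3)*(h^4 - 7*h^3 + 3*h^2 + 63*h - 108) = (h - 4)*(h - 3)*(h^3 - 3*h^2 - 9*h + 27) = (h - 4)*(h - 3)*(h + 3)*(h^2 - 6*h + 9) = (h - 4)*(h - 3)^2*(h + 3)*(h - 3)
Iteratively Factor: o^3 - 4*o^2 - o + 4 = (o - 4)*(o^2 - 1) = (o - 4)*(o + 1)*(o - 1)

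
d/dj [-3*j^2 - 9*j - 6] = -6*j - 9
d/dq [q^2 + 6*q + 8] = 2*q + 6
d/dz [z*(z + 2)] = 2*z + 2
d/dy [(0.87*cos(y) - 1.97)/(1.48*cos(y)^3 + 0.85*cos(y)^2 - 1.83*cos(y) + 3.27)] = (2.5752*cos(y)^3 - 8.0073*cos(y)^2 - 3.349*cos(y) + 0.7602)*sin(y)/(2.1904*cos(y)^6 + 2.516*cos(y)^5 - 4.6943*cos(y)^4 + 6.5682*cos(y)^3 + 8.9079*cos(y)^2 - 11.9682*cos(y) + 10.6929)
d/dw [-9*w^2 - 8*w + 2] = -18*w - 8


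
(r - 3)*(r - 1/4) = r^2 - 13*r/4 + 3/4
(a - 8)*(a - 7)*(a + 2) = a^3 - 13*a^2 + 26*a + 112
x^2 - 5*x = x*(x - 5)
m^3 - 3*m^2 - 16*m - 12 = (m - 6)*(m + 1)*(m + 2)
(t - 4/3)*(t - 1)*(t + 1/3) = t^3 - 2*t^2 + 5*t/9 + 4/9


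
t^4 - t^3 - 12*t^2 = t^2*(t - 4)*(t + 3)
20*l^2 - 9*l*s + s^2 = (-5*l + s)*(-4*l + s)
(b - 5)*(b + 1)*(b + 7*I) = b^3 - 4*b^2 + 7*I*b^2 - 5*b - 28*I*b - 35*I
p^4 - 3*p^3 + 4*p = p*(p - 2)^2*(p + 1)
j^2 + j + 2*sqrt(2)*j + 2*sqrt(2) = (j + 1)*(j + 2*sqrt(2))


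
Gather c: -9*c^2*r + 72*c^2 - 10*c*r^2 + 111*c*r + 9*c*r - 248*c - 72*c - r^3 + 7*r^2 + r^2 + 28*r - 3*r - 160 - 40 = c^2*(72 - 9*r) + c*(-10*r^2 + 120*r - 320) - r^3 + 8*r^2 + 25*r - 200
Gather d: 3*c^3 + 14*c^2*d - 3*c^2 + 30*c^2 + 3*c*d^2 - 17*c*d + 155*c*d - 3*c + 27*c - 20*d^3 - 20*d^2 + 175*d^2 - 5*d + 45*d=3*c^3 + 27*c^2 + 24*c - 20*d^3 + d^2*(3*c + 155) + d*(14*c^2 + 138*c + 40)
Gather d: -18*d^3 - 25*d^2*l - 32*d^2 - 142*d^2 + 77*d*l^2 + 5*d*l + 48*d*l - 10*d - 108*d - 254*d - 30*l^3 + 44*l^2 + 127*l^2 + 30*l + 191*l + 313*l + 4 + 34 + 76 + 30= -18*d^3 + d^2*(-25*l - 174) + d*(77*l^2 + 53*l - 372) - 30*l^3 + 171*l^2 + 534*l + 144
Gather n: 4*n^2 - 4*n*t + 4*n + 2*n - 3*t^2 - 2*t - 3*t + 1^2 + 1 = 4*n^2 + n*(6 - 4*t) - 3*t^2 - 5*t + 2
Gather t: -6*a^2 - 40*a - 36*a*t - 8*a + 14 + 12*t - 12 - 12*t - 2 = -6*a^2 - 36*a*t - 48*a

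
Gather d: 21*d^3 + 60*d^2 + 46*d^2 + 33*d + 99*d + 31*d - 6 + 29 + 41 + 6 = 21*d^3 + 106*d^2 + 163*d + 70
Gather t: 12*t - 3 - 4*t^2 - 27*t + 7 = -4*t^2 - 15*t + 4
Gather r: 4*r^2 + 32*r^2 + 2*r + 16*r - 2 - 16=36*r^2 + 18*r - 18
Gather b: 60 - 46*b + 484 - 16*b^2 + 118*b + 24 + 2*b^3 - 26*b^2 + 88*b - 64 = 2*b^3 - 42*b^2 + 160*b + 504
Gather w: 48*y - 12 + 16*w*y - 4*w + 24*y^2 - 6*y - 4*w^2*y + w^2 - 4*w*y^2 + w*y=w^2*(1 - 4*y) + w*(-4*y^2 + 17*y - 4) + 24*y^2 + 42*y - 12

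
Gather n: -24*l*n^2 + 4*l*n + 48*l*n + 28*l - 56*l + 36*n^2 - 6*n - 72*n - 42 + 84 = -28*l + n^2*(36 - 24*l) + n*(52*l - 78) + 42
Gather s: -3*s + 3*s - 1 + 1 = 0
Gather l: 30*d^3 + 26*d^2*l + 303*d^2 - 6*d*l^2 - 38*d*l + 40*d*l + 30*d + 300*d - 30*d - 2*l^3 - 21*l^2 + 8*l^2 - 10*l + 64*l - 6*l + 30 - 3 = 30*d^3 + 303*d^2 + 300*d - 2*l^3 + l^2*(-6*d - 13) + l*(26*d^2 + 2*d + 48) + 27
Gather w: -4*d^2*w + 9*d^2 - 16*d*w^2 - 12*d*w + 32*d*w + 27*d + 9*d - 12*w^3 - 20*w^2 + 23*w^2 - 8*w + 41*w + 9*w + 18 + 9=9*d^2 + 36*d - 12*w^3 + w^2*(3 - 16*d) + w*(-4*d^2 + 20*d + 42) + 27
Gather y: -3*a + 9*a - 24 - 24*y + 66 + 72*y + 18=6*a + 48*y + 60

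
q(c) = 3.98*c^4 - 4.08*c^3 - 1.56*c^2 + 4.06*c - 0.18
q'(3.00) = 314.38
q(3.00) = 210.18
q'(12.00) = 25713.82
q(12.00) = 75302.94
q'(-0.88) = -13.52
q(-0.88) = 0.21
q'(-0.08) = 4.22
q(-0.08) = -0.51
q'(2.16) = 100.65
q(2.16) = 46.83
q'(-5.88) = -3637.28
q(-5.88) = 5509.11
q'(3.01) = 317.93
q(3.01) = 213.34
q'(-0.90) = -14.65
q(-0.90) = 0.49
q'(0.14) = 3.43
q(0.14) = 0.35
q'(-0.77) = -8.06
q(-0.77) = -0.97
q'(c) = 15.92*c^3 - 12.24*c^2 - 3.12*c + 4.06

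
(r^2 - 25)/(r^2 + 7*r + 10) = (r - 5)/(r + 2)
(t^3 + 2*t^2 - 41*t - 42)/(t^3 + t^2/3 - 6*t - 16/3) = 3*(t^2 + t - 42)/(3*t^2 - 2*t - 16)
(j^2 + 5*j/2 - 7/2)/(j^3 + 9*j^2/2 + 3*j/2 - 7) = 1/(j + 2)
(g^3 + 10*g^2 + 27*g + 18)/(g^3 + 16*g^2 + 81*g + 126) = (g + 1)/(g + 7)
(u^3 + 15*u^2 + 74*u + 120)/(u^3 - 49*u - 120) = (u^2 + 10*u + 24)/(u^2 - 5*u - 24)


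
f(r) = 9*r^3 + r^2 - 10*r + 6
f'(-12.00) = 3854.00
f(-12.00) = -15282.00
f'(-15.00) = 6035.00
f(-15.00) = -29994.00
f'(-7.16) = 1359.85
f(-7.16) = -3174.69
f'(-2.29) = 127.01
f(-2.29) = -73.94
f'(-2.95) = 219.07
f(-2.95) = -186.85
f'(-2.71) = 182.87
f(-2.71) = -138.68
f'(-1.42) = 41.60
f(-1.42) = -3.55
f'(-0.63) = -0.54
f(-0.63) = 10.45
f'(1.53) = 56.26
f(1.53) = 25.28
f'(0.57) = -0.09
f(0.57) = 2.29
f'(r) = 27*r^2 + 2*r - 10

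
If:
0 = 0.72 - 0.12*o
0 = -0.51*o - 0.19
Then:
No Solution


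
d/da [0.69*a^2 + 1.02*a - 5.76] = 1.38*a + 1.02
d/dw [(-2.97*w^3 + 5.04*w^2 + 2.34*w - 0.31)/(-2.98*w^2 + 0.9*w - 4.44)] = (8.8506*w^4 - 5.346*w^3 + 51.0696*w^2 - 46.6028*w - 10.1106)/(8.8804*w^4 - 5.364*w^3 + 27.2724*w^2 - 7.992*w + 19.7136)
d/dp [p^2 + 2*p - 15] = 2*p + 2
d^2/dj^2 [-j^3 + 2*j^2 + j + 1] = 4 - 6*j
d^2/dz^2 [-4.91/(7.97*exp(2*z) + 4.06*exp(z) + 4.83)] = (-4.91*(15.94*exp(z) + 4.06)*(31.88*exp(z) + 8.12)*exp(z) + (156.5308*exp(z) + 19.9346)*(7.97*exp(2*z) + 4.06*exp(z) + 4.83))*exp(z)/(7.97*exp(2*z) + 4.06*exp(z) + 4.83)^3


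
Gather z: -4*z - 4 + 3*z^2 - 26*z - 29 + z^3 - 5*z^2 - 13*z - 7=z^3 - 2*z^2 - 43*z - 40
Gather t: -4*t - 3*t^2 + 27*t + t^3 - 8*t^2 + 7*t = t^3 - 11*t^2 + 30*t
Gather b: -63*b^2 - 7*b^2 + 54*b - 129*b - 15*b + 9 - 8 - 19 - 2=-70*b^2 - 90*b - 20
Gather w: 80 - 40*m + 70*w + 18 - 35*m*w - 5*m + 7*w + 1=-45*m + w*(77 - 35*m) + 99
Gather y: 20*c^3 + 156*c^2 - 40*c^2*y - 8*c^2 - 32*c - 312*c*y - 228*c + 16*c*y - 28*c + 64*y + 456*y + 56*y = 20*c^3 + 148*c^2 - 288*c + y*(-40*c^2 - 296*c + 576)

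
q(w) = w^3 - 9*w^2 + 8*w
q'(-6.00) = 224.00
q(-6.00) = -588.00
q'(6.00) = 8.00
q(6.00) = -60.00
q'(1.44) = -11.70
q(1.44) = -4.16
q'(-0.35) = 14.67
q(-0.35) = -3.95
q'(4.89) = -8.28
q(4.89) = -59.16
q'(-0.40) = 15.68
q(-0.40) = -4.70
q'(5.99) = 7.82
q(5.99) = -60.08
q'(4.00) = -16.00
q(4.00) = -48.00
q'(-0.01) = 8.18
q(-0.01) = -0.08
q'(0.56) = -1.14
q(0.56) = 1.83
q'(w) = 3*w^2 - 18*w + 8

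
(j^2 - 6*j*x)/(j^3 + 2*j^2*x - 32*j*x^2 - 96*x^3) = j/(j^2 + 8*j*x + 16*x^2)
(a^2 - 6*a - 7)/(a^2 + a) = (a - 7)/a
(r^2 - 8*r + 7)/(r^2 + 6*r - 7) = (r - 7)/(r + 7)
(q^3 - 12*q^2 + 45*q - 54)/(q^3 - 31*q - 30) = (q^2 - 6*q + 9)/(q^2 + 6*q + 5)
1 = 1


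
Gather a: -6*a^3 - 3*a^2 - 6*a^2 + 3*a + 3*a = -6*a^3 - 9*a^2 + 6*a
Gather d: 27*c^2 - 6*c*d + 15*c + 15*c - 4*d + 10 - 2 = 27*c^2 + 30*c + d*(-6*c - 4) + 8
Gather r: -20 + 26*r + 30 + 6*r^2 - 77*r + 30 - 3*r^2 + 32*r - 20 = 3*r^2 - 19*r + 20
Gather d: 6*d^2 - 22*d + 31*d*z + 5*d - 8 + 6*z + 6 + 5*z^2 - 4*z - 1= 6*d^2 + d*(31*z - 17) + 5*z^2 + 2*z - 3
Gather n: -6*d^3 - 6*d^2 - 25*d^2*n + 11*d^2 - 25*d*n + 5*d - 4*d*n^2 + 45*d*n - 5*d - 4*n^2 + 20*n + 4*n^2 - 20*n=-6*d^3 + 5*d^2 - 4*d*n^2 + n*(-25*d^2 + 20*d)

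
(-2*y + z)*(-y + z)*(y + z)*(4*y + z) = 8*y^4 - 2*y^3*z - 9*y^2*z^2 + 2*y*z^3 + z^4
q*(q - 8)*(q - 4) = q^3 - 12*q^2 + 32*q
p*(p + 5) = p^2 + 5*p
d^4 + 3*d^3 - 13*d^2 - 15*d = d*(d - 3)*(d + 1)*(d + 5)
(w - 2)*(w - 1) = w^2 - 3*w + 2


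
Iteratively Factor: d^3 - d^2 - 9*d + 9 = (d - 1)*(d^2 - 9) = (d - 1)*(d + 3)*(d - 3)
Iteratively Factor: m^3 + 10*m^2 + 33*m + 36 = (m + 4)*(m^2 + 6*m + 9) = (m + 3)*(m + 4)*(m + 3)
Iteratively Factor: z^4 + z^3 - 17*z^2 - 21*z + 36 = (z + 3)*(z^3 - 2*z^2 - 11*z + 12) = (z - 4)*(z + 3)*(z^2 + 2*z - 3) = (z - 4)*(z + 3)^2*(z - 1)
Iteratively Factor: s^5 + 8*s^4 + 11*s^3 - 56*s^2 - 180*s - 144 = (s - 3)*(s^4 + 11*s^3 + 44*s^2 + 76*s + 48) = (s - 3)*(s + 4)*(s^3 + 7*s^2 + 16*s + 12) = (s - 3)*(s + 2)*(s + 4)*(s^2 + 5*s + 6) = (s - 3)*(s + 2)^2*(s + 4)*(s + 3)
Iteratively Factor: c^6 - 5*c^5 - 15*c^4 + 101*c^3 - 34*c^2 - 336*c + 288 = (c - 3)*(c^5 - 2*c^4 - 21*c^3 + 38*c^2 + 80*c - 96) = (c - 3)^2*(c^4 + c^3 - 18*c^2 - 16*c + 32) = (c - 3)^2*(c + 4)*(c^3 - 3*c^2 - 6*c + 8) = (c - 3)^2*(c + 2)*(c + 4)*(c^2 - 5*c + 4) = (c - 4)*(c - 3)^2*(c + 2)*(c + 4)*(c - 1)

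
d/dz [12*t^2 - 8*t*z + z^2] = -8*t + 2*z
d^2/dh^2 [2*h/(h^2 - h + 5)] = 4*(h*(2*h - 1)^2 + (1 - 3*h)*(h^2 - h + 5))/(h^2 - h + 5)^3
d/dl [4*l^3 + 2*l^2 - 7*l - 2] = 12*l^2 + 4*l - 7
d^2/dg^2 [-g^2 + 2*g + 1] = -2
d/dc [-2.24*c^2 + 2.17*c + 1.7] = 2.17 - 4.48*c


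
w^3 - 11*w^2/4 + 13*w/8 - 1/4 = (w - 2)*(w - 1/2)*(w - 1/4)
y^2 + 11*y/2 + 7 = (y + 2)*(y + 7/2)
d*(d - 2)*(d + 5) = d^3 + 3*d^2 - 10*d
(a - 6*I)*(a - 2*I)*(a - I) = a^3 - 9*I*a^2 - 20*a + 12*I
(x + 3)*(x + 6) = x^2 + 9*x + 18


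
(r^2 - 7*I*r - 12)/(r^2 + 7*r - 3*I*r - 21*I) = (r - 4*I)/(r + 7)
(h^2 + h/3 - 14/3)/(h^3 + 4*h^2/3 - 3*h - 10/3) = (3*h^2 + h - 14)/(3*h^3 + 4*h^2 - 9*h - 10)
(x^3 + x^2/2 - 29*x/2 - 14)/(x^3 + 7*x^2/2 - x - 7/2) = (x - 4)/(x - 1)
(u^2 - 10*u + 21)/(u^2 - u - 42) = (u - 3)/(u + 6)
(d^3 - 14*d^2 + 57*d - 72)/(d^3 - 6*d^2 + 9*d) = (d - 8)/d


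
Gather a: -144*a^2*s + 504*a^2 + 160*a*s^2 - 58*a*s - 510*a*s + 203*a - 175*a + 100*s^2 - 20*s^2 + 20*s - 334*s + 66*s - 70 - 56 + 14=a^2*(504 - 144*s) + a*(160*s^2 - 568*s + 28) + 80*s^2 - 248*s - 112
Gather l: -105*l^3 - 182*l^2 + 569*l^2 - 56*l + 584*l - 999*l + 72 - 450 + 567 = -105*l^3 + 387*l^2 - 471*l + 189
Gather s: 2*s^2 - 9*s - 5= 2*s^2 - 9*s - 5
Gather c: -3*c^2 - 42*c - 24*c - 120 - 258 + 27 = -3*c^2 - 66*c - 351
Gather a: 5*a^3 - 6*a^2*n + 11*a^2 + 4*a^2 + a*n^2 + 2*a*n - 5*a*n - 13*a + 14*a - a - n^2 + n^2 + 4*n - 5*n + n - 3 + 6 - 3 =5*a^3 + a^2*(15 - 6*n) + a*(n^2 - 3*n)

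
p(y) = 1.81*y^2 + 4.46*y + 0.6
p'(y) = 3.62*y + 4.46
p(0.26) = 1.88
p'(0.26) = 5.40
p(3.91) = 45.71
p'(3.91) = 18.61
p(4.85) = 64.81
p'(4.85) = 22.02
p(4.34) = 54.05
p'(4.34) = 20.17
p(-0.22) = -0.29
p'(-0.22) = 3.66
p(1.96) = 16.29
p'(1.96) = 11.56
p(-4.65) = 19.00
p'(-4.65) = -12.37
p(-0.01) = 0.56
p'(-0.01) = 4.42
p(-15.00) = 340.95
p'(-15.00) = -49.84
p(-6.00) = 39.00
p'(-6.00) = -17.26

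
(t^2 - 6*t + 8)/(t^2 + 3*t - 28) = (t - 2)/(t + 7)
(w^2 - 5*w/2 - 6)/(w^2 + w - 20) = (w + 3/2)/(w + 5)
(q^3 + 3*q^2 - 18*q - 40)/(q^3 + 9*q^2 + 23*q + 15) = (q^2 - 2*q - 8)/(q^2 + 4*q + 3)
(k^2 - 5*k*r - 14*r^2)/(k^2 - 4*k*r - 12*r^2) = (-k + 7*r)/(-k + 6*r)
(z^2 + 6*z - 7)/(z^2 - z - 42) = (-z^2 - 6*z + 7)/(-z^2 + z + 42)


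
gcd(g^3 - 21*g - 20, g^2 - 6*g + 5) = g - 5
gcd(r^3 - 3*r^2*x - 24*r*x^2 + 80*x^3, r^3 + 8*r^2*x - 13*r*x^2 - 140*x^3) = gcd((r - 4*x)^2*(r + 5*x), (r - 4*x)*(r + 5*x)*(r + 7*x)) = -r^2 - r*x + 20*x^2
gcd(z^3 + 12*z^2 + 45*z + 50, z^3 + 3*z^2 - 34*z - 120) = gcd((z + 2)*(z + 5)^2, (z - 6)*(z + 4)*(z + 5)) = z + 5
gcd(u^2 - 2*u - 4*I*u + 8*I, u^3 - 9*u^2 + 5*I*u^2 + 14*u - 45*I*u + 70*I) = u - 2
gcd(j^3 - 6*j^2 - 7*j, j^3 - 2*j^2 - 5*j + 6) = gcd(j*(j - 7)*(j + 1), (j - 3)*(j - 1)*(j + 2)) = 1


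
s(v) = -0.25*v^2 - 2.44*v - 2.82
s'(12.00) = -8.44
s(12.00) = -68.10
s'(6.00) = -5.44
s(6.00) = -26.46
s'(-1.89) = -1.50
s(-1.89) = 0.90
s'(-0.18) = -2.35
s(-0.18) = -2.39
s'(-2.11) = -1.38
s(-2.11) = 1.22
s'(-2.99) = -0.94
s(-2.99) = 2.24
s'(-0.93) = -1.98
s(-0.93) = -0.77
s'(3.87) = -4.38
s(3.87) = -16.01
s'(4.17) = -4.52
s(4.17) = -17.34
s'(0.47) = -2.68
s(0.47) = -4.02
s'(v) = -0.5*v - 2.44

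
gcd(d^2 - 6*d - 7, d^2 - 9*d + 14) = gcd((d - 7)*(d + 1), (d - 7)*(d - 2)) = d - 7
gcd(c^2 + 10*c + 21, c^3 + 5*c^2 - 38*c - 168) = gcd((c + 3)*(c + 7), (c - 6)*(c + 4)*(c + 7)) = c + 7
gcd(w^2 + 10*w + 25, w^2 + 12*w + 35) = w + 5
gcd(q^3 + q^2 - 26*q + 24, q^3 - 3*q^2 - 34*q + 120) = q^2 + 2*q - 24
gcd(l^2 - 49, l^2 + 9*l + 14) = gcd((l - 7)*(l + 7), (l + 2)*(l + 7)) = l + 7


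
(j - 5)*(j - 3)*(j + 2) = j^3 - 6*j^2 - j + 30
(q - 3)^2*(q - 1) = q^3 - 7*q^2 + 15*q - 9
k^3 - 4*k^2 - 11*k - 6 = (k - 6)*(k + 1)^2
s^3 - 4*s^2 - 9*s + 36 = (s - 4)*(s - 3)*(s + 3)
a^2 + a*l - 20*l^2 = (a - 4*l)*(a + 5*l)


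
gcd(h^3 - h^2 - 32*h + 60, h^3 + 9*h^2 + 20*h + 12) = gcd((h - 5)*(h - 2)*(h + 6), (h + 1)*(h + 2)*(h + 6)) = h + 6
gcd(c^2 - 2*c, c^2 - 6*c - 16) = 1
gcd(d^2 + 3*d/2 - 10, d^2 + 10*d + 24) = d + 4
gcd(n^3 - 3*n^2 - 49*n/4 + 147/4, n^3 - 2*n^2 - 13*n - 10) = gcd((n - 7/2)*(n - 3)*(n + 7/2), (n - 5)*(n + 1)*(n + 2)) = 1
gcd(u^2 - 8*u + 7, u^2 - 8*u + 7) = u^2 - 8*u + 7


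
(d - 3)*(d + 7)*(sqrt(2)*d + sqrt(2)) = sqrt(2)*d^3 + 5*sqrt(2)*d^2 - 17*sqrt(2)*d - 21*sqrt(2)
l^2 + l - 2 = (l - 1)*(l + 2)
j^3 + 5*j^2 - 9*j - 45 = (j - 3)*(j + 3)*(j + 5)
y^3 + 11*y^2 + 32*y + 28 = (y + 2)^2*(y + 7)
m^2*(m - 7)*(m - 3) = m^4 - 10*m^3 + 21*m^2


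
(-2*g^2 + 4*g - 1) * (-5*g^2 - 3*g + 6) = 10*g^4 - 14*g^3 - 19*g^2 + 27*g - 6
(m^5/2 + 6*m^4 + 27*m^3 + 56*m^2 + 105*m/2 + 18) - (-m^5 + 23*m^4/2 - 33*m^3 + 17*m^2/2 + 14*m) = 3*m^5/2 - 11*m^4/2 + 60*m^3 + 95*m^2/2 + 77*m/2 + 18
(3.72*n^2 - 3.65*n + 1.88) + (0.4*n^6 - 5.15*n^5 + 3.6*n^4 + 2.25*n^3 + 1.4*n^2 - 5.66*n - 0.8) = 0.4*n^6 - 5.15*n^5 + 3.6*n^4 + 2.25*n^3 + 5.12*n^2 - 9.31*n + 1.08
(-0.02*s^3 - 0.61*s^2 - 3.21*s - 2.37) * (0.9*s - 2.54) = -0.018*s^4 - 0.4982*s^3 - 1.3396*s^2 + 6.0204*s + 6.0198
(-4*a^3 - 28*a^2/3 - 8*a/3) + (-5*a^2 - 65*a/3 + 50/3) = -4*a^3 - 43*a^2/3 - 73*a/3 + 50/3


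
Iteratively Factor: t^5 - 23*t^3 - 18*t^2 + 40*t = (t + 4)*(t^4 - 4*t^3 - 7*t^2 + 10*t) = (t + 2)*(t + 4)*(t^3 - 6*t^2 + 5*t) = (t - 5)*(t + 2)*(t + 4)*(t^2 - t) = t*(t - 5)*(t + 2)*(t + 4)*(t - 1)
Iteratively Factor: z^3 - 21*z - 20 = (z + 1)*(z^2 - z - 20) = (z - 5)*(z + 1)*(z + 4)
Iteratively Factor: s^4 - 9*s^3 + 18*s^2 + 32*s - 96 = (s + 2)*(s^3 - 11*s^2 + 40*s - 48) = (s - 4)*(s + 2)*(s^2 - 7*s + 12) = (s - 4)^2*(s + 2)*(s - 3)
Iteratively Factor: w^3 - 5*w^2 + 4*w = (w - 4)*(w^2 - w) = w*(w - 4)*(w - 1)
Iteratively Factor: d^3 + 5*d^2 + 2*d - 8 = (d - 1)*(d^2 + 6*d + 8) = (d - 1)*(d + 2)*(d + 4)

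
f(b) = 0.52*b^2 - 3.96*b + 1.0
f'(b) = 1.04*b - 3.96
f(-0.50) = 3.11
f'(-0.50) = -4.48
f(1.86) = -4.57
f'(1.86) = -2.03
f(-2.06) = 11.36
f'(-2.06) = -6.10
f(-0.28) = 2.15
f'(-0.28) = -4.25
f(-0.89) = 4.94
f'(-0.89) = -4.89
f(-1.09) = 5.93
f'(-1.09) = -5.09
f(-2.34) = 13.11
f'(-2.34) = -6.39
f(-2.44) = 13.76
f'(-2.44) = -6.50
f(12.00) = 28.36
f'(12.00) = 8.52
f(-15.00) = 177.40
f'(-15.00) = -19.56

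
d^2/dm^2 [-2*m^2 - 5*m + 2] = -4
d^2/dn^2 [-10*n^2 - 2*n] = -20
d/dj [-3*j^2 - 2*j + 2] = -6*j - 2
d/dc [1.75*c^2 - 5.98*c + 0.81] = 3.5*c - 5.98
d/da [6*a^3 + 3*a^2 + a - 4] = 18*a^2 + 6*a + 1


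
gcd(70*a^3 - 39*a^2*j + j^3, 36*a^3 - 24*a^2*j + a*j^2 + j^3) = 2*a - j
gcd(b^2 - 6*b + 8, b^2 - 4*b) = b - 4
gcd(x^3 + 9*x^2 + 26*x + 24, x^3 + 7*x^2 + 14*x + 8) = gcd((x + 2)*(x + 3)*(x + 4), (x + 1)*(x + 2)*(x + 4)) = x^2 + 6*x + 8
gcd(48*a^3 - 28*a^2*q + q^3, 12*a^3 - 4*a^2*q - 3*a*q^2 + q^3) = -2*a + q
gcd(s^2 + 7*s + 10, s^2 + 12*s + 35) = s + 5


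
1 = 1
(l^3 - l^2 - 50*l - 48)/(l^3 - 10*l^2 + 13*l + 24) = (l + 6)/(l - 3)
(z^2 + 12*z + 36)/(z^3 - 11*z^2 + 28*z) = (z^2 + 12*z + 36)/(z*(z^2 - 11*z + 28))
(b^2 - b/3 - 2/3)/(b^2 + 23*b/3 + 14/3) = (b - 1)/(b + 7)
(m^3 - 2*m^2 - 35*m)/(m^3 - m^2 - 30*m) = (m - 7)/(m - 6)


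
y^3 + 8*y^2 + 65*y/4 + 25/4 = (y + 1/2)*(y + 5/2)*(y + 5)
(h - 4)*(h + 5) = h^2 + h - 20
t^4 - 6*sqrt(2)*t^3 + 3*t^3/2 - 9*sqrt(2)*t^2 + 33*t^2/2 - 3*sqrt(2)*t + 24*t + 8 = (t + 1/2)*(t + 1)*(t - 4*sqrt(2))*(t - 2*sqrt(2))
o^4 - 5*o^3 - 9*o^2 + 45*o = o*(o - 5)*(o - 3)*(o + 3)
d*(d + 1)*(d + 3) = d^3 + 4*d^2 + 3*d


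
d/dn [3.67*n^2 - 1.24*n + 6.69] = 7.34*n - 1.24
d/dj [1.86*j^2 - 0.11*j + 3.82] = 3.72*j - 0.11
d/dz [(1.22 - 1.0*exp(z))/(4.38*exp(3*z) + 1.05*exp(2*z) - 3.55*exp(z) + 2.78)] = (8.76*exp(3*z) - 14.9808*exp(2*z) - 2.562*exp(z) + 1.551)*exp(z)/(19.1844*exp(6*z) + 9.198*exp(5*z) - 29.9955*exp(4*z) + 16.8978*exp(3*z) + 18.4405*exp(2*z) - 19.738*exp(z) + 7.7284)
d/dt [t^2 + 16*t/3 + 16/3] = 2*t + 16/3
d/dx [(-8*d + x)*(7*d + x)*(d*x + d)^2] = d^2*(x + 1)*((-8*d + x)*(x + 1) - 2*(7*d + x)*(8*d - x) + (7*d + x)*(x + 1))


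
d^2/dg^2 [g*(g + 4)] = 2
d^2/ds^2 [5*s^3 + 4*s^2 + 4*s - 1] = 30*s + 8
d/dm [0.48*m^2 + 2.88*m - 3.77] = 0.96*m + 2.88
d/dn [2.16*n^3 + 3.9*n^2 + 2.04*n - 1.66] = 6.48*n^2 + 7.8*n + 2.04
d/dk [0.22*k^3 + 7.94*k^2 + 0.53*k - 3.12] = 0.66*k^2 + 15.88*k + 0.53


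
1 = 1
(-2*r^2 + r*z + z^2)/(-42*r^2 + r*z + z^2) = (-2*r^2 + r*z + z^2)/(-42*r^2 + r*z + z^2)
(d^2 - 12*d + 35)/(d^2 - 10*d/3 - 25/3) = 3*(d - 7)/(3*d + 5)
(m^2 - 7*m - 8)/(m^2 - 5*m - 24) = (m + 1)/(m + 3)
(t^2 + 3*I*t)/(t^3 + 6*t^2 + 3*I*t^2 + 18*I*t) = 1/(t + 6)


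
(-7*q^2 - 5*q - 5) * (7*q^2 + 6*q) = -49*q^4 - 77*q^3 - 65*q^2 - 30*q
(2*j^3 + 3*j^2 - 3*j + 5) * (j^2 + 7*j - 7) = 2*j^5 + 17*j^4 + 4*j^3 - 37*j^2 + 56*j - 35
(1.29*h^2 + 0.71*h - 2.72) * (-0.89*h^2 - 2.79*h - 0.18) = -1.1481*h^4 - 4.231*h^3 + 0.2077*h^2 + 7.461*h + 0.4896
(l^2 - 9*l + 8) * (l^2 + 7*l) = l^4 - 2*l^3 - 55*l^2 + 56*l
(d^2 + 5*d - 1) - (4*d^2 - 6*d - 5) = -3*d^2 + 11*d + 4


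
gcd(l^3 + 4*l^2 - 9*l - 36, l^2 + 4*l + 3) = l + 3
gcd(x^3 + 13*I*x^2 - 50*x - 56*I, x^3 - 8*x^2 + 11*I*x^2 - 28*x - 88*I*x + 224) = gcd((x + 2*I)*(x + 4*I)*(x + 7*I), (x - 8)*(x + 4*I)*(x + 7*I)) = x^2 + 11*I*x - 28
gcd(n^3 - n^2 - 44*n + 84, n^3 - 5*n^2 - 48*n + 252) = n^2 + n - 42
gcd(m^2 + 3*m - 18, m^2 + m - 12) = m - 3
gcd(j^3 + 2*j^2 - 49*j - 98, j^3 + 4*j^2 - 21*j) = j + 7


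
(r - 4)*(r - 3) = r^2 - 7*r + 12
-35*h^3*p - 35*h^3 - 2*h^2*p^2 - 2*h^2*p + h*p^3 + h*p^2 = (-7*h + p)*(5*h + p)*(h*p + h)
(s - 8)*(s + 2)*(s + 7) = s^3 + s^2 - 58*s - 112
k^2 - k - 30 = (k - 6)*(k + 5)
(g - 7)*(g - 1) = g^2 - 8*g + 7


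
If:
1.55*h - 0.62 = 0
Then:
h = 0.40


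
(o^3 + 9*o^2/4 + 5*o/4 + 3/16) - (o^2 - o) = o^3 + 5*o^2/4 + 9*o/4 + 3/16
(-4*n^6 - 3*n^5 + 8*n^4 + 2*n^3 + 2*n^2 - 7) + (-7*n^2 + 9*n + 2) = -4*n^6 - 3*n^5 + 8*n^4 + 2*n^3 - 5*n^2 + 9*n - 5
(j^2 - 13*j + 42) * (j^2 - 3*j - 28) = j^4 - 16*j^3 + 53*j^2 + 238*j - 1176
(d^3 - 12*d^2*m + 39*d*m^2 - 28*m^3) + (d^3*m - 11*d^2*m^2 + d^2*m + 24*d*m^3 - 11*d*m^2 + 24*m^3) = d^3*m + d^3 - 11*d^2*m^2 - 11*d^2*m + 24*d*m^3 + 28*d*m^2 - 4*m^3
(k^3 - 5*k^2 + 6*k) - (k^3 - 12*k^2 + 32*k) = 7*k^2 - 26*k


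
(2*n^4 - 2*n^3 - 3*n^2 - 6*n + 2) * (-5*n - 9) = -10*n^5 - 8*n^4 + 33*n^3 + 57*n^2 + 44*n - 18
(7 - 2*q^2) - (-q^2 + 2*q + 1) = -q^2 - 2*q + 6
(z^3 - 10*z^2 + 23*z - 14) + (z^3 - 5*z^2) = 2*z^3 - 15*z^2 + 23*z - 14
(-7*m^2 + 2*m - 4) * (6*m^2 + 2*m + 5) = -42*m^4 - 2*m^3 - 55*m^2 + 2*m - 20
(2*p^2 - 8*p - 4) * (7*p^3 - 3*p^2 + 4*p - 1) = 14*p^5 - 62*p^4 + 4*p^3 - 22*p^2 - 8*p + 4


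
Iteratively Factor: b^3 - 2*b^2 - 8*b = (b + 2)*(b^2 - 4*b) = b*(b + 2)*(b - 4)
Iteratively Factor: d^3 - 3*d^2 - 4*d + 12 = (d - 2)*(d^2 - d - 6) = (d - 3)*(d - 2)*(d + 2)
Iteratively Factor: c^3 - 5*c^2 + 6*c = (c)*(c^2 - 5*c + 6) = c*(c - 3)*(c - 2)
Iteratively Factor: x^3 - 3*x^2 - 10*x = (x)*(x^2 - 3*x - 10) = x*(x - 5)*(x + 2)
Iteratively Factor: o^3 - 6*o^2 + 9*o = (o)*(o^2 - 6*o + 9) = o*(o - 3)*(o - 3)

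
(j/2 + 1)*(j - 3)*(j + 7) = j^3/2 + 3*j^2 - 13*j/2 - 21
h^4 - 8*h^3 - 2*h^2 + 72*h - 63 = (h - 7)*(h - 3)*(h - 1)*(h + 3)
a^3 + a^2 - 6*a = a*(a - 2)*(a + 3)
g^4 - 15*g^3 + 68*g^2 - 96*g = g*(g - 8)*(g - 4)*(g - 3)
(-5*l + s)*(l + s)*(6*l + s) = -30*l^3 - 29*l^2*s + 2*l*s^2 + s^3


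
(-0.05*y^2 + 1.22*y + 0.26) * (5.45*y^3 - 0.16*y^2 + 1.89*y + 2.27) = -0.2725*y^5 + 6.657*y^4 + 1.1273*y^3 + 2.1507*y^2 + 3.2608*y + 0.5902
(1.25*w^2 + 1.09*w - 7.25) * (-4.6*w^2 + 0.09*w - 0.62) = -5.75*w^4 - 4.9015*w^3 + 32.6731*w^2 - 1.3283*w + 4.495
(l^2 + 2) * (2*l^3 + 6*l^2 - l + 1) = 2*l^5 + 6*l^4 + 3*l^3 + 13*l^2 - 2*l + 2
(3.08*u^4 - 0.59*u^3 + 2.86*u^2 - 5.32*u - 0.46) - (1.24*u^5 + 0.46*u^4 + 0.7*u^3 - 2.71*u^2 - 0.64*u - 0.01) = -1.24*u^5 + 2.62*u^4 - 1.29*u^3 + 5.57*u^2 - 4.68*u - 0.45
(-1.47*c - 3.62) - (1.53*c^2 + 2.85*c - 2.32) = -1.53*c^2 - 4.32*c - 1.3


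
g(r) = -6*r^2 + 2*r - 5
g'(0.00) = 2.00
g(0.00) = -5.00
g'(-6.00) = 74.00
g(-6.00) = -233.00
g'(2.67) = -30.04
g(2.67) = -42.43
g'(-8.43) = 103.16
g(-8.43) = -448.25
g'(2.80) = -31.60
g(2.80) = -46.44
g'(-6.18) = 76.16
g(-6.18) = -246.51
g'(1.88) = -20.56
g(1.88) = -22.45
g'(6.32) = -73.84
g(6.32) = -232.01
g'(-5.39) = 66.68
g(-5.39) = -190.09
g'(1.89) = -20.68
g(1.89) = -22.65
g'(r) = 2 - 12*r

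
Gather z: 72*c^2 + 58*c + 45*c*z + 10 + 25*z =72*c^2 + 58*c + z*(45*c + 25) + 10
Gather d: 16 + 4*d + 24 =4*d + 40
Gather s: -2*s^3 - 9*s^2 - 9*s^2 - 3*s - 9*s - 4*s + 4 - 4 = -2*s^3 - 18*s^2 - 16*s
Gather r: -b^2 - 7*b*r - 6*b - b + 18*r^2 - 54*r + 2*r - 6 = -b^2 - 7*b + 18*r^2 + r*(-7*b - 52) - 6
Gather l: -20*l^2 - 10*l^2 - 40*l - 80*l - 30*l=-30*l^2 - 150*l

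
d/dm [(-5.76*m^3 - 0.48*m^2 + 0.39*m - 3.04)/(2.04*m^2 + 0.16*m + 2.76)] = (-11.7504*m^4 - 1.8432*m^3 - 48.5652*m^2 + 9.7536*m + 1.5628)/(4.1616*m^4 + 0.6528*m^3 + 11.2864*m^2 + 0.8832*m + 7.6176)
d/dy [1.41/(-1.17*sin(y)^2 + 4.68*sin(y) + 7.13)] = (3.2994*sin(y) - 6.5988)*cos(y)/(-1.17*sin(y)^2 + 4.68*sin(y) + 7.13)^2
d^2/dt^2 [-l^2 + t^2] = 2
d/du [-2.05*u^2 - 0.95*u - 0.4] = -4.1*u - 0.95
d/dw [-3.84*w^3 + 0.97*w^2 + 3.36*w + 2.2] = -11.52*w^2 + 1.94*w + 3.36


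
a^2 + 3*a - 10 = (a - 2)*(a + 5)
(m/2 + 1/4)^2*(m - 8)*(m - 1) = m^4/4 - 2*m^3 - 3*m^2/16 + 23*m/16 + 1/2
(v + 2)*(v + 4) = v^2 + 6*v + 8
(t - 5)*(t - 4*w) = t^2 - 4*t*w - 5*t + 20*w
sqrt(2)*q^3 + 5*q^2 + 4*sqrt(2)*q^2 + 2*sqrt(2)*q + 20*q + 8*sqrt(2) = (q + 4)*(q + 2*sqrt(2))*(sqrt(2)*q + 1)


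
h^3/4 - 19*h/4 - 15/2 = (h/4 + 1/2)*(h - 5)*(h + 3)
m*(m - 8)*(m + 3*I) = m^3 - 8*m^2 + 3*I*m^2 - 24*I*m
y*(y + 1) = y^2 + y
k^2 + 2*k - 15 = (k - 3)*(k + 5)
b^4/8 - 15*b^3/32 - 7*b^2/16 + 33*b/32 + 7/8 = (b/4 + 1/4)*(b/2 + 1/2)*(b - 4)*(b - 7/4)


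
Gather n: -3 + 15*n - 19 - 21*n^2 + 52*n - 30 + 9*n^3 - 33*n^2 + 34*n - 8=9*n^3 - 54*n^2 + 101*n - 60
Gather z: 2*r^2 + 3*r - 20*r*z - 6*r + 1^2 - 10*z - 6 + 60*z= 2*r^2 - 3*r + z*(50 - 20*r) - 5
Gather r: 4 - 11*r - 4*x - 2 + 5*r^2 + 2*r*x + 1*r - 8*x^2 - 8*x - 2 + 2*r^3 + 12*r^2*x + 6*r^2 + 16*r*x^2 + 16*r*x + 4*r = 2*r^3 + r^2*(12*x + 11) + r*(16*x^2 + 18*x - 6) - 8*x^2 - 12*x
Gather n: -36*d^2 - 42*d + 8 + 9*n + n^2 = -36*d^2 - 42*d + n^2 + 9*n + 8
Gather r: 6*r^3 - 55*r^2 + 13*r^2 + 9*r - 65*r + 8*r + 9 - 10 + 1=6*r^3 - 42*r^2 - 48*r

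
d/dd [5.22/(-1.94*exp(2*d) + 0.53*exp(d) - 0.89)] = (20.2536*exp(d) - 2.7666)*exp(d)/(1.94*exp(2*d) - 0.53*exp(d) + 0.89)^2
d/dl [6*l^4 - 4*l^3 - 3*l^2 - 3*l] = 24*l^3 - 12*l^2 - 6*l - 3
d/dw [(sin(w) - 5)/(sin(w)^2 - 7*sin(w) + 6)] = (10*sin(w) + cos(w)^2 - 30)*cos(w)/(sin(w)^2 - 7*sin(w) + 6)^2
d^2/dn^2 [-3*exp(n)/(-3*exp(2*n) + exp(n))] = (27*exp(n) + 9)*exp(n)/(27*exp(3*n) - 27*exp(2*n) + 9*exp(n) - 1)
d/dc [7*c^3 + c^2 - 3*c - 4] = 21*c^2 + 2*c - 3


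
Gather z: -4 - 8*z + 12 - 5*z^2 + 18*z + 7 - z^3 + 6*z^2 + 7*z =-z^3 + z^2 + 17*z + 15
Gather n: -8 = -8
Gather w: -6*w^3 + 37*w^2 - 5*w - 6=-6*w^3 + 37*w^2 - 5*w - 6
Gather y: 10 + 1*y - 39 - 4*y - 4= -3*y - 33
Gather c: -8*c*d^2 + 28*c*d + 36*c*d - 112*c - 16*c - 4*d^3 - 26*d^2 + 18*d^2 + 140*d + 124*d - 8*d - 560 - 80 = c*(-8*d^2 + 64*d - 128) - 4*d^3 - 8*d^2 + 256*d - 640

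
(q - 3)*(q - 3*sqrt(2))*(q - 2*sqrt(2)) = q^3 - 5*sqrt(2)*q^2 - 3*q^2 + 12*q + 15*sqrt(2)*q - 36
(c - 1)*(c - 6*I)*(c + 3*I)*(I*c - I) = I*c^4 + 3*c^3 - 2*I*c^3 - 6*c^2 + 19*I*c^2 + 3*c - 36*I*c + 18*I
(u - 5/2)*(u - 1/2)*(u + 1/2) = u^3 - 5*u^2/2 - u/4 + 5/8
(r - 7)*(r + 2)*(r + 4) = r^3 - r^2 - 34*r - 56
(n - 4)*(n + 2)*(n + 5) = n^3 + 3*n^2 - 18*n - 40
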